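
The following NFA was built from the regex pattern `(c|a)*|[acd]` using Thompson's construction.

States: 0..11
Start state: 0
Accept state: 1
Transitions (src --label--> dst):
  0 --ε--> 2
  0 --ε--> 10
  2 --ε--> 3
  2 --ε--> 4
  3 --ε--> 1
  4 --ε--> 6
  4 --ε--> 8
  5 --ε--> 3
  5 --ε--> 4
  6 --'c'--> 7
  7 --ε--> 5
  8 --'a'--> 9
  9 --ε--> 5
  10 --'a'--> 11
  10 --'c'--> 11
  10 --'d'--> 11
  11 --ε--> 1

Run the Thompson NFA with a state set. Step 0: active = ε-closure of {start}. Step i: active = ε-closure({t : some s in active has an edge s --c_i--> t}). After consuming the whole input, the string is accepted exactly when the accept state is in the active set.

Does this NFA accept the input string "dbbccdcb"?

initial (ε-close {0}): {0,1,2,3,4,6,8,10}
'd' @ 1: {1,11}  (accept∈set)
'b' @ 2: {}  — state set empty
rest 'bccdcb' ignored (set empty)
final: {}; accept 1 not in set

Answer: REJECT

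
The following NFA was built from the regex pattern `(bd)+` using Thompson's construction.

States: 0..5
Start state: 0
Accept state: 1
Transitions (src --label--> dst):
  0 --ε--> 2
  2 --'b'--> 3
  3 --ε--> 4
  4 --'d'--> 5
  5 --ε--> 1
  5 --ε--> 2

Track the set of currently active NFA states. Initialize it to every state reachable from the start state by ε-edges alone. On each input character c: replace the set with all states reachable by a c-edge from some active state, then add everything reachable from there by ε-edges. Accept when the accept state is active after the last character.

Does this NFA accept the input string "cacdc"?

initial (ε-close {0}): {0,2}
'c' @ 1: {}  — dead — no transitions
rest 'acdc' ignored (set empty)
final: {}; accept 1 not in set

Answer: REJECT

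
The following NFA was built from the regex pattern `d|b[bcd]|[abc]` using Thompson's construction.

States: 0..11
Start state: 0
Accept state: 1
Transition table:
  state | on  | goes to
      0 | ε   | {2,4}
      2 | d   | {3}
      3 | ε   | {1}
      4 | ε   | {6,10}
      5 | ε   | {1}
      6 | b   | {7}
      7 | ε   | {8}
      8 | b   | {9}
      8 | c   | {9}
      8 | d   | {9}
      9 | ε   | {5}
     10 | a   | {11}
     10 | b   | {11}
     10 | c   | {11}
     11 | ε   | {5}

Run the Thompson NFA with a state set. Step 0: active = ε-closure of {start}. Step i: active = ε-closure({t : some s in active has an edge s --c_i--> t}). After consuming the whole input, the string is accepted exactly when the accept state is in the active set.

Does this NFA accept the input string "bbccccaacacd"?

S₀ = ε-closure({0}) = {0,2,4,6,10}
'b' @ 1: {1,5,7,8,11}  [accepting]
'b' @ 2: {1,5,9}  [accepting]
'c' @ 3: {}  — dead — no transitions
rest 'cccaacacd' ignored (set empty)
end set {} — state 1 not in

Answer: REJECT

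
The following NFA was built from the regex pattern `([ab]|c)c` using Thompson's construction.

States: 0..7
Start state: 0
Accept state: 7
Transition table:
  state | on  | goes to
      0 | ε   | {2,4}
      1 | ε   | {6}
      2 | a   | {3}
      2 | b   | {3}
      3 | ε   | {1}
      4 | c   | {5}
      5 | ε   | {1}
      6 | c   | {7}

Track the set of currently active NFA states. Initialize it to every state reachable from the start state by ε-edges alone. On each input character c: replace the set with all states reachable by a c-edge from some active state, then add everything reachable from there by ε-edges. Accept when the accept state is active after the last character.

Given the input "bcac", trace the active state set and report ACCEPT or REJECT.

Answer: REJECT

Trace:
initial (ε-close {0}): {0,2,4}
'b' @ 1: {1,3,6}
'c' @ 2: {7}  [accepting]
'a' @ 3: {}  — no active states
rest 'c' ignored (set empty)
end set {} — state 7 not in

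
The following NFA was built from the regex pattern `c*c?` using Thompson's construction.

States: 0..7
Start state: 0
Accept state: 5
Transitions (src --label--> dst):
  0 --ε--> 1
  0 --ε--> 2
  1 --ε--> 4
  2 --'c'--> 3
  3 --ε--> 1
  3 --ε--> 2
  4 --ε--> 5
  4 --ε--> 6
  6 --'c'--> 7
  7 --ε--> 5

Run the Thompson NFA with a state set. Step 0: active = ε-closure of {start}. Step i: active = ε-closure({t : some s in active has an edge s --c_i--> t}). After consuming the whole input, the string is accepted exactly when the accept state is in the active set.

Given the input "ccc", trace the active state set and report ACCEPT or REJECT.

initial (ε-close {0}): {0,1,2,4,5,6}
'c' @ 1: {1,2,3,4,5,6,7}  ✓accept
'c' @ 2: {1,2,3,4,5,6,7}  ✓accept
'c' @ 3: {1,2,3,4,5,6,7}  ✓accept
after full input: {1,2,3,4,5,6,7}  (accept=5 in)

Answer: ACCEPT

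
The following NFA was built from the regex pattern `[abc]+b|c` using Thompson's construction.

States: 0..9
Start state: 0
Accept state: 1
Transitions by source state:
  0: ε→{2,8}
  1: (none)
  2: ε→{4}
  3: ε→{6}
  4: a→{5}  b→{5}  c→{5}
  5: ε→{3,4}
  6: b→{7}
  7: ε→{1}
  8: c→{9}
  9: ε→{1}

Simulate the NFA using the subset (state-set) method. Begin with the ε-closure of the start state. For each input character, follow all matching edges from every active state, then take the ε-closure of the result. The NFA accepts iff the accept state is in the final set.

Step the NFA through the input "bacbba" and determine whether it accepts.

initial (ε-close {0}): {0,2,4,8}
'b' @ 1: {3,4,5,6}
'a' @ 2: {3,4,5,6}
'c' @ 3: {3,4,5,6}
'b' @ 4: {1,3,4,5,6,7}  ✓accept
'b' @ 5: {1,3,4,5,6,7}  ✓accept
'a' @ 6: {3,4,5,6}
after full input: {3,4,5,6}  (accept=1 not in)

Answer: REJECT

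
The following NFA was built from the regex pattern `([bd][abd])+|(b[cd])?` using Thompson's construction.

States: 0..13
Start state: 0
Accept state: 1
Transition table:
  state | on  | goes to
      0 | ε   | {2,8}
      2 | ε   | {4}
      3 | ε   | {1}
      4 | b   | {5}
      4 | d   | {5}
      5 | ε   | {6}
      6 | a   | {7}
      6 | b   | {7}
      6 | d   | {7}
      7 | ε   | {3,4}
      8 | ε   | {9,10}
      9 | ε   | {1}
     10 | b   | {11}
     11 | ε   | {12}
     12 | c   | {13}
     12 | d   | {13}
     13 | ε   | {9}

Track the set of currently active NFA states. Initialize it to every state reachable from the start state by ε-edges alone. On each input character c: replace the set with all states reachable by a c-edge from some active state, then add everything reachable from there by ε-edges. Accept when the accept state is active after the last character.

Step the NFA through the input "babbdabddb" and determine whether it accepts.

initial (ε-close {0}): {0,1,2,4,8,9,10}
'b' @ 1: {5,6,11,12}
'a' @ 2: {1,3,4,7}  [accepting]
'b' @ 3: {5,6}
'b' @ 4: {1,3,4,7}  [accepting]
'd' @ 5: {5,6}
'a' @ 6: {1,3,4,7}  [accepting]
'b' @ 7: {5,6}
'd' @ 8: {1,3,4,7}  [accepting]
'd' @ 9: {5,6}
'b' @ 10: {1,3,4,7}  [accepting]
after full input: {1,3,4,7}  (accept=1 in)

Answer: ACCEPT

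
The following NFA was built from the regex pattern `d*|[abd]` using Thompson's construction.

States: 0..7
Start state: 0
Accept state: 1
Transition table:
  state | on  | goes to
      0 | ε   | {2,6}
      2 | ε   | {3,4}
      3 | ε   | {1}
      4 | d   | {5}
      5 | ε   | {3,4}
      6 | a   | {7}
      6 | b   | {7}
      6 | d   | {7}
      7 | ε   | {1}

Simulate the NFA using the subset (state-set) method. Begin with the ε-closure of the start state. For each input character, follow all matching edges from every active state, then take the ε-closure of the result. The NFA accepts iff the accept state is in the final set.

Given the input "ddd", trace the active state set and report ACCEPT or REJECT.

Answer: ACCEPT

Steps:
S₀ = ε-closure({0}) = {0,1,2,3,4,6}
'd' @ 1: {1,3,4,5,7}  ✓accept
'd' @ 2: {1,3,4,5}  ✓accept
'd' @ 3: {1,3,4,5}  ✓accept
end set {1,3,4,5} — state 1 in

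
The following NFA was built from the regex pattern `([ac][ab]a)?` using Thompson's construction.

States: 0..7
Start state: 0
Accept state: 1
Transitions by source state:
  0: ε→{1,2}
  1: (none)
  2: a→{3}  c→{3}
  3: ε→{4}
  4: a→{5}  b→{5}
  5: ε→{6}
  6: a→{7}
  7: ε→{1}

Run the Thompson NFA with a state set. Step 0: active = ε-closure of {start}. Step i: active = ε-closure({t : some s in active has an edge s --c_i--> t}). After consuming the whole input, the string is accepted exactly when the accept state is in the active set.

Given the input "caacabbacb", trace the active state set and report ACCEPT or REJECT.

S₀ = ε-closure({0}) = {0,1,2}
'c' @ 1: {3,4}
'a' @ 2: {5,6}
'a' @ 3: {1,7}  [accepting]
'c' @ 4: {}  — no active states
rest 'abbacb' ignored (set empty)
end set {} — state 1 not in

Answer: REJECT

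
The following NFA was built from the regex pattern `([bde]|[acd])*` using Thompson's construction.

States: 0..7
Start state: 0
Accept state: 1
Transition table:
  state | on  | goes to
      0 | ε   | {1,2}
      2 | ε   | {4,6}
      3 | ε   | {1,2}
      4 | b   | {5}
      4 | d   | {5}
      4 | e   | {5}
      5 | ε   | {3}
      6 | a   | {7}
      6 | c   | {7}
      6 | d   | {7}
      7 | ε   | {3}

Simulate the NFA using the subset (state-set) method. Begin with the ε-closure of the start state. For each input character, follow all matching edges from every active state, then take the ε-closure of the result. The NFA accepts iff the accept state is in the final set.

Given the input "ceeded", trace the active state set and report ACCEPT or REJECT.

Answer: ACCEPT

Steps:
S₀ = ε-closure({0}) = {0,1,2,4,6}
'c' @ 1: {1,2,3,4,6,7}  [accepting]
'e' @ 2: {1,2,3,4,5,6}  [accepting]
'e' @ 3: {1,2,3,4,5,6}  [accepting]
'd' @ 4: {1,2,3,4,5,6,7}  [accepting]
'e' @ 5: {1,2,3,4,5,6}  [accepting]
'd' @ 6: {1,2,3,4,5,6,7}  [accepting]
end set {1,2,3,4,5,6,7} — state 1 in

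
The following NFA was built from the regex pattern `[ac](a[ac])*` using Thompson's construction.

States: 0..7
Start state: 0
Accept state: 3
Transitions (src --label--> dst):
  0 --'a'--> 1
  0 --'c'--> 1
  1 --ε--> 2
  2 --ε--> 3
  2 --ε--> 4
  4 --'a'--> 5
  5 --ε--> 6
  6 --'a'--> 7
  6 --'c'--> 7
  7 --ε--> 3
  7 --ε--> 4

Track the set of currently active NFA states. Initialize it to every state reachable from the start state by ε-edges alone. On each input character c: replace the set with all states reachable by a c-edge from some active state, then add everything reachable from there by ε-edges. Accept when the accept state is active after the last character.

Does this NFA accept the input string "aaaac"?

S₀ = ε-closure({0}) = {0}
'a' @ 1: {1,2,3,4}  [accepting]
'a' @ 2: {5,6}
'a' @ 3: {3,4,7}  [accepting]
'a' @ 4: {5,6}
'c' @ 5: {3,4,7}  [accepting]
end set {3,4,7} — state 3 in

Answer: ACCEPT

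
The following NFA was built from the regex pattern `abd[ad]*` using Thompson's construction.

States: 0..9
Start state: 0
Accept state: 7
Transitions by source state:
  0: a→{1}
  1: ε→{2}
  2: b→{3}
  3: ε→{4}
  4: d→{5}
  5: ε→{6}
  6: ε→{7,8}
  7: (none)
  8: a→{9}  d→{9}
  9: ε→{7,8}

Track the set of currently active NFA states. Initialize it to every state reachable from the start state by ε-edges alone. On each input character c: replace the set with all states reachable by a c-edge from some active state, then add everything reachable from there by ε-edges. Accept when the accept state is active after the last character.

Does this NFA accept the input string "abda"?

Answer: ACCEPT

Trace:
initial (ε-close {0}): {0}
'a' @ 1: {1,2}
'b' @ 2: {3,4}
'd' @ 3: {5,6,7,8}  [accepting]
'a' @ 4: {7,8,9}  [accepting]
end set {7,8,9} — state 7 in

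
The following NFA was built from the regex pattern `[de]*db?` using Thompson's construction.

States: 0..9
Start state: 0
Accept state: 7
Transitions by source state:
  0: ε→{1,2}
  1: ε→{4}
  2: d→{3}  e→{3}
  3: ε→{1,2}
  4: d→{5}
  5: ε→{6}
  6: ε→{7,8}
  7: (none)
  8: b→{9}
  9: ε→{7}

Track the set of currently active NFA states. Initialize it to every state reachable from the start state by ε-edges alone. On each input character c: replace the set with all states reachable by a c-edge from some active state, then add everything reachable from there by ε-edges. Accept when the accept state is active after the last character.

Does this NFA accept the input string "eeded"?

Answer: ACCEPT

Trace:
initial (ε-close {0}): {0,1,2,4}
'e' @ 1: {1,2,3,4}
'e' @ 2: {1,2,3,4}
'd' @ 3: {1,2,3,4,5,6,7,8}  [accepting]
'e' @ 4: {1,2,3,4}
'd' @ 5: {1,2,3,4,5,6,7,8}  [accepting]
end set {1,2,3,4,5,6,7,8} — state 7 in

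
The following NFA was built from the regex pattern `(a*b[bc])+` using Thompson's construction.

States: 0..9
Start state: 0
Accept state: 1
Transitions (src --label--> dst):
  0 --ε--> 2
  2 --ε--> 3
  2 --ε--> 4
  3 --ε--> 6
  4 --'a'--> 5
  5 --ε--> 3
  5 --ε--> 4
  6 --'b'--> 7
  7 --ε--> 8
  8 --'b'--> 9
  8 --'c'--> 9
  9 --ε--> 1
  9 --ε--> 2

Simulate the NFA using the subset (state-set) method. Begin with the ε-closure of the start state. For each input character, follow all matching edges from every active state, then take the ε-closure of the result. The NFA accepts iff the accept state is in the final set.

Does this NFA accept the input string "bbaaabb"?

Answer: ACCEPT

Trace:
initial (ε-close {0}): {0,2,3,4,6}
'b' @ 1: {7,8}
'b' @ 2: {1,2,3,4,6,9}  ✓accept
'a' @ 3: {3,4,5,6}
'a' @ 4: {3,4,5,6}
'a' @ 5: {3,4,5,6}
'b' @ 6: {7,8}
'b' @ 7: {1,2,3,4,6,9}  ✓accept
after full input: {1,2,3,4,6,9}  (accept=1 in)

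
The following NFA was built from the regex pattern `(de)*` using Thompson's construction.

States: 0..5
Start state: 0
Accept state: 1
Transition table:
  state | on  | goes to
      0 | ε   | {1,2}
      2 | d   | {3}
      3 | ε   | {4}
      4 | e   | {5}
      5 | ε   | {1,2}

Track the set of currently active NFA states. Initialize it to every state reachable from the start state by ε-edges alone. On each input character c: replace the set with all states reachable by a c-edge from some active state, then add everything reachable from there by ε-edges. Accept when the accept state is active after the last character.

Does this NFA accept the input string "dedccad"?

Answer: REJECT

Steps:
initial (ε-close {0}): {0,1,2}
'd' @ 1: {3,4}
'e' @ 2: {1,2,5}  ✓accept
'd' @ 3: {3,4}
'c' @ 4: {}  — dead — no transitions
rest 'cad' ignored (set empty)
final: {}; accept 1 not in set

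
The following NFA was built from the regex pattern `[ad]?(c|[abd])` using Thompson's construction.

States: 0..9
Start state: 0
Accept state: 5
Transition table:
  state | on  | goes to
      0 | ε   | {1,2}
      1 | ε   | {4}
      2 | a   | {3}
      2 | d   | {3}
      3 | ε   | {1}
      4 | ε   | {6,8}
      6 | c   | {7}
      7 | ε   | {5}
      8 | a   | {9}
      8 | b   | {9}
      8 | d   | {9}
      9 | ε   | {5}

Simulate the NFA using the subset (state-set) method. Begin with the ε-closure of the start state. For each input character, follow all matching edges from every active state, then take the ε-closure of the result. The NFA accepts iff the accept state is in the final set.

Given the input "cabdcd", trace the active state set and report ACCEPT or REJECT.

S₀ = ε-closure({0}) = {0,1,2,4,6,8}
'c' @ 1: {5,7}  ✓accept
'a' @ 2: {}  — state set empty
rest 'bdcd' ignored (set empty)
end set {} — state 5 not in

Answer: REJECT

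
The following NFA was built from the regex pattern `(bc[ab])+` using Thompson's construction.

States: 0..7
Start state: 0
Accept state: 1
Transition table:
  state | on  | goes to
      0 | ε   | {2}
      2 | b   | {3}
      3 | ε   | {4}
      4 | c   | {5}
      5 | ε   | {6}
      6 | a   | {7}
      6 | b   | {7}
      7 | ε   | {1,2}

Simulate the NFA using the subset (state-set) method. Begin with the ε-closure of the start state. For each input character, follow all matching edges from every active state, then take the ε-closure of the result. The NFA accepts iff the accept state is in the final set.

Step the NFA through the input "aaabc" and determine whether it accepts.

Answer: REJECT

Derivation:
start: ε-closure({0}) = {0,2}
'a' @ 1: {}  — state set empty
rest 'aabc' ignored (set empty)
final: {}; accept 1 not in set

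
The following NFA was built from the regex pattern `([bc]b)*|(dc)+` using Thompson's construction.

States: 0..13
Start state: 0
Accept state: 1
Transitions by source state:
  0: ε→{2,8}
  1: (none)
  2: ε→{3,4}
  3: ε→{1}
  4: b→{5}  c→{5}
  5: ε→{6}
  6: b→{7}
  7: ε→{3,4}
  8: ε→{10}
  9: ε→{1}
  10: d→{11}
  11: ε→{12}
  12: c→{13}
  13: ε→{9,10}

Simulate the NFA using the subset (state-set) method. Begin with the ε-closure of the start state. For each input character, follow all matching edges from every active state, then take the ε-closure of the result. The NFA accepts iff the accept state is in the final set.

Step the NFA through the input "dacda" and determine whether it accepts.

start: ε-closure({0}) = {0,1,2,3,4,8,10}
'd' @ 1: {11,12}
'a' @ 2: {}  — state set empty
rest 'cda' ignored (set empty)
final: {}; accept 1 not in set

Answer: REJECT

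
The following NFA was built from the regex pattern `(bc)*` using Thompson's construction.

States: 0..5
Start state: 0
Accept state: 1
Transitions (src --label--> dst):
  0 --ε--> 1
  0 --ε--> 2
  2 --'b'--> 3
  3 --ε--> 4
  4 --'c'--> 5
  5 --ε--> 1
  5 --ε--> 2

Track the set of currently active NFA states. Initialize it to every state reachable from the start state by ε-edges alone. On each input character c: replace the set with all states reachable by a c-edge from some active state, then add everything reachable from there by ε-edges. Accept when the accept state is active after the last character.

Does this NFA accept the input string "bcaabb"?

Answer: REJECT

Derivation:
start: ε-closure({0}) = {0,1,2}
'b' @ 1: {3,4}
'c' @ 2: {1,2,5}  (accept∈set)
'a' @ 3: {}  — no active states
rest 'abb' ignored (set empty)
end set {} — state 1 not in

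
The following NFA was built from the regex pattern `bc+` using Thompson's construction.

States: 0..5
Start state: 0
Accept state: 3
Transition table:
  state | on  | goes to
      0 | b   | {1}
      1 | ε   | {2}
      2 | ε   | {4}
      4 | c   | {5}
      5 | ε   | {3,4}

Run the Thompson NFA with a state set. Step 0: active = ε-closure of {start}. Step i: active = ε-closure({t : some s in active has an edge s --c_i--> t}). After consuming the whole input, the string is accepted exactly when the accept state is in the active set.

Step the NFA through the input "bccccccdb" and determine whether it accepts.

start: ε-closure({0}) = {0}
'b' @ 1: {1,2,4}
'c' @ 2: {3,4,5}  (accept∈set)
'c' @ 3: {3,4,5}  (accept∈set)
'c' @ 4: {3,4,5}  (accept∈set)
'c' @ 5: {3,4,5}  (accept∈set)
'c' @ 6: {3,4,5}  (accept∈set)
'c' @ 7: {3,4,5}  (accept∈set)
'd' @ 8: {}  — dead — no transitions
rest 'b' ignored (set empty)
end set {} — state 3 not in

Answer: REJECT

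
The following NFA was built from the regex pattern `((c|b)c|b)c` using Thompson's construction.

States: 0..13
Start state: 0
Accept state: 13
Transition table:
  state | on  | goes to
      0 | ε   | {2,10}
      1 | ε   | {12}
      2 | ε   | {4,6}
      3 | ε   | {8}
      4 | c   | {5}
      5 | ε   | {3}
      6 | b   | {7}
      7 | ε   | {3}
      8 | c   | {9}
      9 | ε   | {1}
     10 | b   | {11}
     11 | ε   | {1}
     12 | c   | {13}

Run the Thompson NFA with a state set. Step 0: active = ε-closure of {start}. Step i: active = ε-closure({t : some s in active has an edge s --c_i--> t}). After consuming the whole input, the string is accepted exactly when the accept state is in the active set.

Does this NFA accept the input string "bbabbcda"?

Answer: REJECT

Steps:
S₀ = ε-closure({0}) = {0,2,4,6,10}
'b' @ 1: {1,3,7,8,11,12}
'b' @ 2: {}  — dead — no transitions
rest 'abbcda' ignored (set empty)
after full input: {}  (accept=13 not in)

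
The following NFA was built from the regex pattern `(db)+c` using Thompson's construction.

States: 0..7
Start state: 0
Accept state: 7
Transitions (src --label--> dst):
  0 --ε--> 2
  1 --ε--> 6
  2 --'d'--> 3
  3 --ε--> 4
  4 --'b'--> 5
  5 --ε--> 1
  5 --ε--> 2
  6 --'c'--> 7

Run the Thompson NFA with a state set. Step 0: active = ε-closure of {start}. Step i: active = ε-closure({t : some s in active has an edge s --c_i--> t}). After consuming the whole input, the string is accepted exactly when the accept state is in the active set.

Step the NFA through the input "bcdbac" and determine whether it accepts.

Answer: REJECT

Trace:
S₀ = ε-closure({0}) = {0,2}
'b' @ 1: {}  — state set empty
rest 'cdbac' ignored (set empty)
after full input: {}  (accept=7 not in)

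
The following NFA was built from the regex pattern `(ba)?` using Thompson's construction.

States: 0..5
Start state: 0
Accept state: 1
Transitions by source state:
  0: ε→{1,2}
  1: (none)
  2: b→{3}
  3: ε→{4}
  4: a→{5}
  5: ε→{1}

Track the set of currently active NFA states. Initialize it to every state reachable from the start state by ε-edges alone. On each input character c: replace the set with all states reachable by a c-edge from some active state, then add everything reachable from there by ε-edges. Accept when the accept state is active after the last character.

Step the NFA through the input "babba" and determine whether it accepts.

initial (ε-close {0}): {0,1,2}
'b' @ 1: {3,4}
'a' @ 2: {1,5}  ✓accept
'b' @ 3: {}  — state set empty
rest 'ba' ignored (set empty)
end set {} — state 1 not in

Answer: REJECT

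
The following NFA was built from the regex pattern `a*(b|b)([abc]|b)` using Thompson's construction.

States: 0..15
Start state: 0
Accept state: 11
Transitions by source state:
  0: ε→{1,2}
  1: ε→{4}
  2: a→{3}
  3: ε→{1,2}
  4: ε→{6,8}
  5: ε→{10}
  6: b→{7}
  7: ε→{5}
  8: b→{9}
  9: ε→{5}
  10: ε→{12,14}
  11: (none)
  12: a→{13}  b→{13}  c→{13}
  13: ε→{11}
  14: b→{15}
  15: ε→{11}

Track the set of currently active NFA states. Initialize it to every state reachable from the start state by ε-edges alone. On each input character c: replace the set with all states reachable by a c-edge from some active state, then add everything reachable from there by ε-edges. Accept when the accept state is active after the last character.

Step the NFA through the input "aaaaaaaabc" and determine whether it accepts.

Answer: ACCEPT

Trace:
start: ε-closure({0}) = {0,1,2,4,6,8}
'a' @ 1: {1,2,3,4,6,8}
'a' @ 2: {1,2,3,4,6,8}
'a' @ 3: {1,2,3,4,6,8}
'a' @ 4: {1,2,3,4,6,8}
'a' @ 5: {1,2,3,4,6,8}
'a' @ 6: {1,2,3,4,6,8}
'a' @ 7: {1,2,3,4,6,8}
'a' @ 8: {1,2,3,4,6,8}
'b' @ 9: {5,7,9,10,12,14}
'c' @ 10: {11,13}  [accepting]
after full input: {11,13}  (accept=11 in)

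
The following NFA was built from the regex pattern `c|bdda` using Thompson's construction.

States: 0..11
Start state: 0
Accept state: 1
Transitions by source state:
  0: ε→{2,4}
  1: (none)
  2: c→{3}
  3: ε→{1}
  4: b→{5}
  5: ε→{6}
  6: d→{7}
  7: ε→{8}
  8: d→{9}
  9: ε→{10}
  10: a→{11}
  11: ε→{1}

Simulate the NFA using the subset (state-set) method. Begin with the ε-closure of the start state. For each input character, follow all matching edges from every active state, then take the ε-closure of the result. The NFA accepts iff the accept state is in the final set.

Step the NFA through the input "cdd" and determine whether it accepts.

Answer: REJECT

Derivation:
start: ε-closure({0}) = {0,2,4}
'c' @ 1: {1,3}  [accepting]
'd' @ 2: {}  — no active states
rest 'd' ignored (set empty)
end set {} — state 1 not in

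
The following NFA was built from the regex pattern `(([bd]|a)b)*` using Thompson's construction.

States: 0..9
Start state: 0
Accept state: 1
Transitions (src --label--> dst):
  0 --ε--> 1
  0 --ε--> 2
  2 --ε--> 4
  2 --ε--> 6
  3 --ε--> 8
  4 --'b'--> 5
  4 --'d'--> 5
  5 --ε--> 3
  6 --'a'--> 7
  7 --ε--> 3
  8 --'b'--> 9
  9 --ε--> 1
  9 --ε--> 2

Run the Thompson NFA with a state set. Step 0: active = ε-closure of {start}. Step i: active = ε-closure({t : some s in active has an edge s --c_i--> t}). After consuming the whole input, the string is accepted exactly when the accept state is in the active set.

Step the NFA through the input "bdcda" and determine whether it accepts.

Answer: REJECT

Steps:
start: ε-closure({0}) = {0,1,2,4,6}
'b' @ 1: {3,5,8}
'd' @ 2: {}  — state set empty
rest 'cda' ignored (set empty)
final: {}; accept 1 not in set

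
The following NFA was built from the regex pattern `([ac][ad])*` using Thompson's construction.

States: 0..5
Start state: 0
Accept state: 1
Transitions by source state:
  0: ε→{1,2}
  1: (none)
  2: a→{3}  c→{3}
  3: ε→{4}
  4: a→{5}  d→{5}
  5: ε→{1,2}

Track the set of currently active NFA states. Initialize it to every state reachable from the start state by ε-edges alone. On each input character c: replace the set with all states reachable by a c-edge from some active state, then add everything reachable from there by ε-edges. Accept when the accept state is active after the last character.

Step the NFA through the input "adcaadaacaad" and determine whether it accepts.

initial (ε-close {0}): {0,1,2}
'a' @ 1: {3,4}
'd' @ 2: {1,2,5}  [accepting]
'c' @ 3: {3,4}
'a' @ 4: {1,2,5}  [accepting]
'a' @ 5: {3,4}
'd' @ 6: {1,2,5}  [accepting]
'a' @ 7: {3,4}
'a' @ 8: {1,2,5}  [accepting]
'c' @ 9: {3,4}
'a' @ 10: {1,2,5}  [accepting]
'a' @ 11: {3,4}
'd' @ 12: {1,2,5}  [accepting]
after full input: {1,2,5}  (accept=1 in)

Answer: ACCEPT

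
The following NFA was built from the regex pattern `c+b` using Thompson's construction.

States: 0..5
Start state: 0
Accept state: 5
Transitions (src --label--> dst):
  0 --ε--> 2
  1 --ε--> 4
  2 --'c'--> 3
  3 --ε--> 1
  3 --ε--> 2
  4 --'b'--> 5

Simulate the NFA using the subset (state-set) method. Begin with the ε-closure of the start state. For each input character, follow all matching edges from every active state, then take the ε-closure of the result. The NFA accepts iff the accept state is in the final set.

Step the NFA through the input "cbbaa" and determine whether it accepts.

Answer: REJECT

Derivation:
S₀ = ε-closure({0}) = {0,2}
'c' @ 1: {1,2,3,4}
'b' @ 2: {5}  (accept∈set)
'b' @ 3: {}  — no active states
rest 'aa' ignored (set empty)
end set {} — state 5 not in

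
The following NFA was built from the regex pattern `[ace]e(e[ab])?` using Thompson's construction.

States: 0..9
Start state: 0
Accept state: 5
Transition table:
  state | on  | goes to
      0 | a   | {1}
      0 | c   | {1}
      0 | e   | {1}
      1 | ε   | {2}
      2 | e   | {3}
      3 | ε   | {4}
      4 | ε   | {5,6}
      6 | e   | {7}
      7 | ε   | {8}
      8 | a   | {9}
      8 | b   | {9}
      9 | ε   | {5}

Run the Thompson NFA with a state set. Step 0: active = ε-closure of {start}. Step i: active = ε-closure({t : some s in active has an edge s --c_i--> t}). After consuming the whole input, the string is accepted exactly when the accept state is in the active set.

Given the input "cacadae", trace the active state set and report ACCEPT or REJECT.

Answer: REJECT

Steps:
S₀ = ε-closure({0}) = {0}
'c' @ 1: {1,2}
'a' @ 2: {}  — dead — no transitions
rest 'cadae' ignored (set empty)
end set {} — state 5 not in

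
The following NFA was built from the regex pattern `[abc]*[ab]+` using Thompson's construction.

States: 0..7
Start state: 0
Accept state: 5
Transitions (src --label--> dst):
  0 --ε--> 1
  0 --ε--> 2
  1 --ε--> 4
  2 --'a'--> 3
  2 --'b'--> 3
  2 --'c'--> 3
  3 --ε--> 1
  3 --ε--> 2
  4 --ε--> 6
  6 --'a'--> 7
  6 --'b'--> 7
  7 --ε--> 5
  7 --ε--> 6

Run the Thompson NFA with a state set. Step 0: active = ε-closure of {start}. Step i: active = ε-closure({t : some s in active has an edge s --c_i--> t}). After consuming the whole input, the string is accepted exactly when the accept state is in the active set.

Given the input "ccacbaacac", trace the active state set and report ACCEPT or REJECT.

Answer: REJECT

Trace:
S₀ = ε-closure({0}) = {0,1,2,4,6}
'c' @ 1: {1,2,3,4,6}
'c' @ 2: {1,2,3,4,6}
'a' @ 3: {1,2,3,4,5,6,7}  (accept∈set)
'c' @ 4: {1,2,3,4,6}
'b' @ 5: {1,2,3,4,5,6,7}  (accept∈set)
'a' @ 6: {1,2,3,4,5,6,7}  (accept∈set)
'a' @ 7: {1,2,3,4,5,6,7}  (accept∈set)
'c' @ 8: {1,2,3,4,6}
'a' @ 9: {1,2,3,4,5,6,7}  (accept∈set)
'c' @ 10: {1,2,3,4,6}
final: {1,2,3,4,6}; accept 5 not in set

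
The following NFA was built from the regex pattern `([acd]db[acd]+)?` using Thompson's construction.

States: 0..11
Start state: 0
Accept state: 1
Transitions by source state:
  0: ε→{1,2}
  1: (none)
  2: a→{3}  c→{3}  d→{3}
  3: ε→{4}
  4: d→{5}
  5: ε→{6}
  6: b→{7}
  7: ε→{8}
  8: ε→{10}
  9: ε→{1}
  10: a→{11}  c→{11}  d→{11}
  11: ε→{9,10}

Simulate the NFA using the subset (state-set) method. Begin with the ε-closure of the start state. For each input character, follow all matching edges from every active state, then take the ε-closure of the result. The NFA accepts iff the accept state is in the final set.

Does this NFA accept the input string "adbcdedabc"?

start: ε-closure({0}) = {0,1,2}
'a' @ 1: {3,4}
'd' @ 2: {5,6}
'b' @ 3: {7,8,10}
'c' @ 4: {1,9,10,11}  ✓accept
'd' @ 5: {1,9,10,11}  ✓accept
'e' @ 6: {}  — no active states
rest 'dabc' ignored (set empty)
final: {}; accept 1 not in set

Answer: REJECT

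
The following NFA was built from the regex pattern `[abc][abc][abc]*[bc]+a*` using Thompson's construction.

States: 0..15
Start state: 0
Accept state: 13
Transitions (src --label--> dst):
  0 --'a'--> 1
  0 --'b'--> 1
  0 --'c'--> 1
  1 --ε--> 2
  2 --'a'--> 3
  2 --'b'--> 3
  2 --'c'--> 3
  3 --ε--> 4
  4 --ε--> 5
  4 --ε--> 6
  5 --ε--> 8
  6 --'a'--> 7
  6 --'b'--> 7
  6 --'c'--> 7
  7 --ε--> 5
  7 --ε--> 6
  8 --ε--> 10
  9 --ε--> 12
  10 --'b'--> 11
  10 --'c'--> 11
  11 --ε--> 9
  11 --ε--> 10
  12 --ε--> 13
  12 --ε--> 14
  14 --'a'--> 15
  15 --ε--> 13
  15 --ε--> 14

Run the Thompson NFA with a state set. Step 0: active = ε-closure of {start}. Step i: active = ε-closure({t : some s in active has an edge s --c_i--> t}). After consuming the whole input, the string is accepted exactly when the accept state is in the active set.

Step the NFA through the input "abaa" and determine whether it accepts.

Answer: REJECT

Steps:
S₀ = ε-closure({0}) = {0}
'a' @ 1: {1,2}
'b' @ 2: {3,4,5,6,8,10}
'a' @ 3: {5,6,7,8,10}
'a' @ 4: {5,6,7,8,10}
end set {5,6,7,8,10} — state 13 not in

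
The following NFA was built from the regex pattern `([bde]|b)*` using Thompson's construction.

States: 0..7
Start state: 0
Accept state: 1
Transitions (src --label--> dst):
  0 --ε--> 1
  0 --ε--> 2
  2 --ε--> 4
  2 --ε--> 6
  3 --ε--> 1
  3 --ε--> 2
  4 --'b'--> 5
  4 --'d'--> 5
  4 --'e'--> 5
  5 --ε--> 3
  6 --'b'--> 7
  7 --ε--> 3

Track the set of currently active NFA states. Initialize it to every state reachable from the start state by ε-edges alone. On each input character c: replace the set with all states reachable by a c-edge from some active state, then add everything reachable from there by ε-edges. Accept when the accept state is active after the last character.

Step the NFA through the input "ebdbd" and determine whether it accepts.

Answer: ACCEPT

Derivation:
start: ε-closure({0}) = {0,1,2,4,6}
'e' @ 1: {1,2,3,4,5,6}  [accepting]
'b' @ 2: {1,2,3,4,5,6,7}  [accepting]
'd' @ 3: {1,2,3,4,5,6}  [accepting]
'b' @ 4: {1,2,3,4,5,6,7}  [accepting]
'd' @ 5: {1,2,3,4,5,6}  [accepting]
end set {1,2,3,4,5,6} — state 1 in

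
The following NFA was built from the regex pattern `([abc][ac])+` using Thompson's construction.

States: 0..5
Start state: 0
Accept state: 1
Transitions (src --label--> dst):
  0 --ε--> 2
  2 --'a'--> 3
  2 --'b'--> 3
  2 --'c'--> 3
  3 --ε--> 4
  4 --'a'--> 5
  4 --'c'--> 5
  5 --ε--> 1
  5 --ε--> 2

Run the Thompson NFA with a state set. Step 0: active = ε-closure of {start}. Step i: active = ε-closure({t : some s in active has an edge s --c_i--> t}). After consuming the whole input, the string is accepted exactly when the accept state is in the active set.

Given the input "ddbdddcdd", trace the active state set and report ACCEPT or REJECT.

start: ε-closure({0}) = {0,2}
'd' @ 1: {}  — no active states
rest 'dbdddcdd' ignored (set empty)
after full input: {}  (accept=1 not in)

Answer: REJECT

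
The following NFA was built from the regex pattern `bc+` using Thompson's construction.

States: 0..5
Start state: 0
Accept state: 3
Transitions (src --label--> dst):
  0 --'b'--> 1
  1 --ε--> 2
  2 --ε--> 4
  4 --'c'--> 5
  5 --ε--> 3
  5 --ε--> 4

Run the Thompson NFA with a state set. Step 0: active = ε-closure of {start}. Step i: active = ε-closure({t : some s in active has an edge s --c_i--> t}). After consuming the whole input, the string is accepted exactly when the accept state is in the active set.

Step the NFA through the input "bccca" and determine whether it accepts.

Answer: REJECT

Steps:
start: ε-closure({0}) = {0}
'b' @ 1: {1,2,4}
'c' @ 2: {3,4,5}  ✓accept
'c' @ 3: {3,4,5}  ✓accept
'c' @ 4: {3,4,5}  ✓accept
'a' @ 5: {}  — no active states
final: {}; accept 3 not in set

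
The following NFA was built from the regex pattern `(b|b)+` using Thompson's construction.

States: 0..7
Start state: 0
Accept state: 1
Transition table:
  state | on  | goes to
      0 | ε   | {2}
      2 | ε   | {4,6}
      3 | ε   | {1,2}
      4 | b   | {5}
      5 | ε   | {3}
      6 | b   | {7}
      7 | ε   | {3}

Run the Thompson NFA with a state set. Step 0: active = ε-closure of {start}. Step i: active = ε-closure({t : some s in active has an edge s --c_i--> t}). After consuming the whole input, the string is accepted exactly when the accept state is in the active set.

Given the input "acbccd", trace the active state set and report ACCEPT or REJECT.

start: ε-closure({0}) = {0,2,4,6}
'a' @ 1: {}  — state set empty
rest 'cbccd' ignored (set empty)
end set {} — state 1 not in

Answer: REJECT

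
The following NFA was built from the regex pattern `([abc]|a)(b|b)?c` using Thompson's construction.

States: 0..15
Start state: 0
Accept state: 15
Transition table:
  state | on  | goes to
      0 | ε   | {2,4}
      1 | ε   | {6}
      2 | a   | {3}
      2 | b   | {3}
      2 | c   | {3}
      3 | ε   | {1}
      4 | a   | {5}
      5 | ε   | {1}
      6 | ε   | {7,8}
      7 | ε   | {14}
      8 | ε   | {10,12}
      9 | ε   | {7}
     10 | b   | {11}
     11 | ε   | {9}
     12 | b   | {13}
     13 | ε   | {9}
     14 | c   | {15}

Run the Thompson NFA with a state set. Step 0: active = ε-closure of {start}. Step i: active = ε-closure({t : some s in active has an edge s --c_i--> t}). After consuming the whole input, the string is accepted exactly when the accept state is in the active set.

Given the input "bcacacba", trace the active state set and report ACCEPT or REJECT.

start: ε-closure({0}) = {0,2,4}
'b' @ 1: {1,3,6,7,8,10,12,14}
'c' @ 2: {15}  (accept∈set)
'a' @ 3: {}  — no active states
rest 'cacba' ignored (set empty)
end set {} — state 15 not in

Answer: REJECT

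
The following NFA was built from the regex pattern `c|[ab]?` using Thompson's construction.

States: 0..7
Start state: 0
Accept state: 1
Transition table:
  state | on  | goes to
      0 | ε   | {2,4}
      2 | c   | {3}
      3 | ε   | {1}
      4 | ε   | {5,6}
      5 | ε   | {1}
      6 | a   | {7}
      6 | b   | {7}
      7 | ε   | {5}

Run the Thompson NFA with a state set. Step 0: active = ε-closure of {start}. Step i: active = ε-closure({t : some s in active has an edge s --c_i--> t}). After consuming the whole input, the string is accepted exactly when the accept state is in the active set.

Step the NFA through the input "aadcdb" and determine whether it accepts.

S₀ = ε-closure({0}) = {0,1,2,4,5,6}
'a' @ 1: {1,5,7}  ✓accept
'a' @ 2: {}  — no active states
rest 'dcdb' ignored (set empty)
after full input: {}  (accept=1 not in)

Answer: REJECT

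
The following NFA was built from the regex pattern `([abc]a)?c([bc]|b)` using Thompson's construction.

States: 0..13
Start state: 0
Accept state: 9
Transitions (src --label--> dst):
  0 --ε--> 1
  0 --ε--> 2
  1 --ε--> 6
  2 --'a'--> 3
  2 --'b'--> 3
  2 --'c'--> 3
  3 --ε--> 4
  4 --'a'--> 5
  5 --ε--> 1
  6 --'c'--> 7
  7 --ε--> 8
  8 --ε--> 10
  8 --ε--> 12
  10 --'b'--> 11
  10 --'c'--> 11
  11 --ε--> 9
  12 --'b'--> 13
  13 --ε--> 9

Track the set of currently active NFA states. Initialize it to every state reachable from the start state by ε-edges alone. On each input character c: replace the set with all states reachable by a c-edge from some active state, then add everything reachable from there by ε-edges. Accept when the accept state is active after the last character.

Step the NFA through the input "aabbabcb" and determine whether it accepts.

Answer: REJECT

Trace:
start: ε-closure({0}) = {0,1,2,6}
'a' @ 1: {3,4}
'a' @ 2: {1,5,6}
'b' @ 3: {}  — dead — no transitions
rest 'babcb' ignored (set empty)
end set {} — state 9 not in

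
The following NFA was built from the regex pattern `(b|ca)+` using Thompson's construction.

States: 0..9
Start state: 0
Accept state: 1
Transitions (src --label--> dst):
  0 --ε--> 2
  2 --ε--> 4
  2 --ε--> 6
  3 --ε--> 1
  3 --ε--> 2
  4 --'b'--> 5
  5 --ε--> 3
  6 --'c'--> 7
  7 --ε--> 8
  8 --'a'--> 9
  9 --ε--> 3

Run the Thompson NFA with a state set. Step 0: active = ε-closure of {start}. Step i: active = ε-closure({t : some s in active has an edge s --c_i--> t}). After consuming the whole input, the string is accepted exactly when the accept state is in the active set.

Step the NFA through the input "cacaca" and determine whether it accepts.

S₀ = ε-closure({0}) = {0,2,4,6}
'c' @ 1: {7,8}
'a' @ 2: {1,2,3,4,6,9}  [accepting]
'c' @ 3: {7,8}
'a' @ 4: {1,2,3,4,6,9}  [accepting]
'c' @ 5: {7,8}
'a' @ 6: {1,2,3,4,6,9}  [accepting]
final: {1,2,3,4,6,9}; accept 1 in set

Answer: ACCEPT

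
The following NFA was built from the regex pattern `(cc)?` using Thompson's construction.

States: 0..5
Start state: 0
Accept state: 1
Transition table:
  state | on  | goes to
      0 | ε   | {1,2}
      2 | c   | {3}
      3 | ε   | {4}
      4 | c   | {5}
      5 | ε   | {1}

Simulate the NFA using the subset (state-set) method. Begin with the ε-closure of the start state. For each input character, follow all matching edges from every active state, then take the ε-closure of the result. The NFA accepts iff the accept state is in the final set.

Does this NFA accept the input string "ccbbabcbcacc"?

Answer: REJECT

Derivation:
initial (ε-close {0}): {0,1,2}
'c' @ 1: {3,4}
'c' @ 2: {1,5}  (accept∈set)
'b' @ 3: {}  — dead — no transitions
rest 'babcbcacc' ignored (set empty)
end set {} — state 1 not in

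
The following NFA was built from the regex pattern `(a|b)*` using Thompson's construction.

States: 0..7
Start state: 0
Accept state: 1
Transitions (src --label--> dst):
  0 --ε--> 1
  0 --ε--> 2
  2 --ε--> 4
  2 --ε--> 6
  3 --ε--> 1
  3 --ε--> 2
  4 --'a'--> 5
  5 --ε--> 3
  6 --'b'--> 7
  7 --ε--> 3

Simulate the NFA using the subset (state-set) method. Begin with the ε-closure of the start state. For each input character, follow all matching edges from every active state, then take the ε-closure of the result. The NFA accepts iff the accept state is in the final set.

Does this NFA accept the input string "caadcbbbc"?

Answer: REJECT

Steps:
initial (ε-close {0}): {0,1,2,4,6}
'c' @ 1: {}  — state set empty
rest 'aadcbbbc' ignored (set empty)
end set {} — state 1 not in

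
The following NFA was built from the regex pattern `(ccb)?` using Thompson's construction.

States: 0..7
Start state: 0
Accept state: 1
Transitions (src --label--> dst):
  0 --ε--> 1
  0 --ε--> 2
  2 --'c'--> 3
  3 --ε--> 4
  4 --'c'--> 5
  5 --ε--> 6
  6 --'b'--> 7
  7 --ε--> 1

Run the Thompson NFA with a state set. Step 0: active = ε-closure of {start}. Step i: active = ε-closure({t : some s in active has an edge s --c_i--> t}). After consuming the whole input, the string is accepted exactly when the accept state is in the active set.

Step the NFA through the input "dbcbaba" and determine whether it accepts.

Answer: REJECT

Derivation:
initial (ε-close {0}): {0,1,2}
'd' @ 1: {}  — state set empty
rest 'bcbaba' ignored (set empty)
end set {} — state 1 not in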